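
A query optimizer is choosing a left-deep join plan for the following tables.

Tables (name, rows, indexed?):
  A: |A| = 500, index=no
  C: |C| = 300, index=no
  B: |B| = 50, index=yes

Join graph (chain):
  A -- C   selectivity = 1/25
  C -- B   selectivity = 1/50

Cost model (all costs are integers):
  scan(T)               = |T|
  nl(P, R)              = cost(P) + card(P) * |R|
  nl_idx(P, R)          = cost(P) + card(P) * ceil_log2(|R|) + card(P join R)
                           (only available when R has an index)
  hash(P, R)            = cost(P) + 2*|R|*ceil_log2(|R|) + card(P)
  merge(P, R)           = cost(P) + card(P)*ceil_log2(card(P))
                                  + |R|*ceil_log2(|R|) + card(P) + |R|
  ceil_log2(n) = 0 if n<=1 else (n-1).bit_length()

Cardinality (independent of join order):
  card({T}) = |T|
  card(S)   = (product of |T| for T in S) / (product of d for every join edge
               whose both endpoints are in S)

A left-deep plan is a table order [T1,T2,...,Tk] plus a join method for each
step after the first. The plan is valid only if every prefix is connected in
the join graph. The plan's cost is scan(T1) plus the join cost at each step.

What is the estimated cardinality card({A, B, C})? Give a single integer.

Tables in S: A(500), B(50), C(300)
Edges inside S: A-C(d=25), C-B(d=50)
numerator = 500 * 50 * 300 = 7500000
denominator = 25 * 50 = 1250
card(S) = 7500000 / 1250 = 6000

6000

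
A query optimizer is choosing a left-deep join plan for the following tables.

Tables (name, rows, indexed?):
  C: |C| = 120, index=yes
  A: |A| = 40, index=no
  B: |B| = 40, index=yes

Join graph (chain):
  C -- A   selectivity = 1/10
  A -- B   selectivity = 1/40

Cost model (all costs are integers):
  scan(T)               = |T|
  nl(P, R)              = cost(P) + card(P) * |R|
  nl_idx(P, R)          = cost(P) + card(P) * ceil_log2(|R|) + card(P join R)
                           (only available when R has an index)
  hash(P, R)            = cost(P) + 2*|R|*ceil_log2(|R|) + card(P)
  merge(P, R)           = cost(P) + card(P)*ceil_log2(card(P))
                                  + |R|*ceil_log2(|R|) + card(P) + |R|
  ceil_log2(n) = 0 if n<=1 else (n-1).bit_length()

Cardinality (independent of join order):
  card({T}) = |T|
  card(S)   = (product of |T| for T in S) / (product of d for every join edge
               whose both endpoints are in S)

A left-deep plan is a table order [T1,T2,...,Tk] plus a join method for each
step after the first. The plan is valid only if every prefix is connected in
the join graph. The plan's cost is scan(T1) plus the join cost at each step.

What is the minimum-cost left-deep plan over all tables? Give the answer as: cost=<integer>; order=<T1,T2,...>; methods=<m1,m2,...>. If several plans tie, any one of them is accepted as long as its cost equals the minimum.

Selinger DP (subsets sized 1..n):
  {C}: scan cost=120, card=120
  {A}: scan cost=40, card=40
  {B}: scan cost=40, card=40
  {AC}: card=480; try (A,hash)→720, (C,nl_idx)→800, (C,merge)→1280, (A,merge)→1360, (C,hash)→1760, (C,nl)→4840 …(+1); best=720 via (A,hash)
  {AB}: card=40; try (B,nl_idx)→320, (B,hash)→560, (A,hash)→560, (B,merge)→600, (A,merge)→600, (B,nl)→1640 …(+1); best=320 via (B,nl_idx)
  {ABC}: card=480; try (C,nl_idx)→1080, (C,merge)→1560, (B,hash)→1680, (C,hash)→2040, (B,nl_idx)→4080, (C,nl)→5120 …(+2); best=1080 via (C,nl_idx)

cost=1080; order=A,B,C; methods=nl_idx,nl_idx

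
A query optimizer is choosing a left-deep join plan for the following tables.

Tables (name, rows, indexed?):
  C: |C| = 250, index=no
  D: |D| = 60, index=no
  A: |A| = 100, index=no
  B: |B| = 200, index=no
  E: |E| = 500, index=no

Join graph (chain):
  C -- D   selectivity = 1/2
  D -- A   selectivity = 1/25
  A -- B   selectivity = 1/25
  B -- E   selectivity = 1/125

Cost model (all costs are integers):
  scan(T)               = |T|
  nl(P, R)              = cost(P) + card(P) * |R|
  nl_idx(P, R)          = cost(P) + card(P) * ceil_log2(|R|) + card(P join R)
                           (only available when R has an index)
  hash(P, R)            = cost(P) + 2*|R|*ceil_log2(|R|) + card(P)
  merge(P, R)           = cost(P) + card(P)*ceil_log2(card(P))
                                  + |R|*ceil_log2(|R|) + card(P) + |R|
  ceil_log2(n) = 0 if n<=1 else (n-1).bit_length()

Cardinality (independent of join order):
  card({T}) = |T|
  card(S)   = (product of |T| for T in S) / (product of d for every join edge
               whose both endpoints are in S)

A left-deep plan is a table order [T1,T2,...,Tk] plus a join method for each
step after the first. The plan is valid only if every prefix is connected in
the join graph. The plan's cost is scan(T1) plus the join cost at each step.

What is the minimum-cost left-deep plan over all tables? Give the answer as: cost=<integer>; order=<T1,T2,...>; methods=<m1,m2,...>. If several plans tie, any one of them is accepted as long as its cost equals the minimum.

cost=22000; order=E,B,A,D,C; methods=hash,hash,hash,hash

Selinger DP (subsets sized 1..n):
  {C}: scan cost=250, card=250
  {D}: scan cost=60, card=60
  {A}: scan cost=100, card=100
  {B}: scan cost=200, card=200
  {E}: scan cost=500, card=500
  {CD}: card=7500; try (D,hash)→1220, (C,merge)→2730, (D,merge)→2920, (C,hash)→4120, (C,nl)→15060, (D,nl)→15250; best=1220 via (D,hash)
  {AD}: card=240; try (D,hash)→920, (A,merge)→1280, (D,merge)→1320, (A,hash)→1520, (A,nl)→6060, (D,nl)→6100; best=920 via (D,hash)
  {AB}: card=800; try (A,hash)→1800, (B,merge)→2700, (A,merge)→2800, (B,hash)→3400, (B,nl)→20100, (A,nl)→20200; best=1800 via (A,hash)
  {BE}: card=800; try (B,hash)→4200, (E,merge)→7000, (B,merge)→7300, (E,hash)→9400, (E,nl)→100200, (B,nl)→100500; best=4200 via (B,hash)
  {ACD}: card=30000; try (C,hash)→5160, (C,merge)→5330, (A,hash)→10120, (C,nl)→60920, (A,merge)→107020, (A,nl)→751220; best=5160 via (C,hash)
  {ABD}: card=1920; try (D,hash)→3320, (B,hash)→4360, (B,merge)→4880, (D,merge)→11020, (B,nl)→48920, (D,nl)→49800; best=3320 via (D,hash)
  {ABE}: card=3200; try (A,hash)→6400, (E,hash)→11600, (A,merge)→13800, (E,merge)→15600, (A,nl)→84200, (E,nl)→401800; best=6400 via (A,hash)
  {ABCD}: card=240000; try (C,hash)→9240, (C,merge)→28610, (B,hash)→38360, (C,nl)→483320, (B,merge)→486960, (B,nl)→6005160; best=9240 via (C,hash)
  {ABDE}: card=7680; try (D,hash)→10320, (E,hash)→14240, (E,merge)→31360, (D,merge)→48420, (D,nl)→198400, (E,nl)→963320; best=10320 via (D,hash)
  {ABCDE}: card=960000; try (C,hash)→22000, (C,merge)→120090, (E,hash)→258240, (C,nl)→1930320, (E,merge)→4574240, (E,nl)→120009240; best=22000 via (C,hash)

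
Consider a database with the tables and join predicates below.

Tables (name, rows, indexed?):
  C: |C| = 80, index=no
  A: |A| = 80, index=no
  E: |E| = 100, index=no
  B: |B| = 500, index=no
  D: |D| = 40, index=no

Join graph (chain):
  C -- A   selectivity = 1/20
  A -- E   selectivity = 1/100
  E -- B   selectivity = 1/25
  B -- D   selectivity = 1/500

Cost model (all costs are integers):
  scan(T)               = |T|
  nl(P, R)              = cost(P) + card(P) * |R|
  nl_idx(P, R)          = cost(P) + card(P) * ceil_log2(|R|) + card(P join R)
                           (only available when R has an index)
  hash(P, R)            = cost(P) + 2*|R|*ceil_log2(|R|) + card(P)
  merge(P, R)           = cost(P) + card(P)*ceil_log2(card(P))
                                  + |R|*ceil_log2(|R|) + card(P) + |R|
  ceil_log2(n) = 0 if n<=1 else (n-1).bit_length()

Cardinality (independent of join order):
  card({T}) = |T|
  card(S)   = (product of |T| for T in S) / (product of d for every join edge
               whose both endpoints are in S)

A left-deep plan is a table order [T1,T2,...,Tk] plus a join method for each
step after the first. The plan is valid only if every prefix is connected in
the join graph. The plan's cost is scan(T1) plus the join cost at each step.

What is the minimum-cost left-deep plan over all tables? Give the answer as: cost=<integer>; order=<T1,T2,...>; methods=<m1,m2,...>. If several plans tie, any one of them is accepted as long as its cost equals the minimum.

cost=5088; order=B,D,E,A,C; methods=hash,merge,hash,hash

Selinger DP (subsets sized 1..n):
  {C}: scan cost=80, card=80
  {A}: scan cost=80, card=80
  {E}: scan cost=100, card=100
  {B}: scan cost=500, card=500
  {D}: scan cost=40, card=40
  {AC}: card=320; try (C,hash)→1280, (A,hash)→1280, (C,merge)→1360, (A,merge)→1360, (C,nl)→6480, (A,nl)→6480; best=1280 via (C,hash)
  {AE}: card=80; try (A,hash)→1320, (E,merge)→1520, (A,merge)→1540, (E,hash)→1560, (E,nl)→8080, (A,nl)→8100; best=1320 via (A,hash)
  {BE}: card=2000; try (E,hash)→2400, (B,merge)→5900, (E,merge)→6300, (B,hash)→9200, (B,nl)→50100, (E,nl)→50500; best=2400 via (E,hash)
  {BD}: card=40; try (D,hash)→1480, (B,merge)→5320, (D,merge)→5780, (B,hash)→9080, (B,nl)→20040, (D,nl)→20500; best=1480 via (D,hash)
  {ACE}: card=320; try (C,hash)→2520, (C,merge)→2600, (E,hash)→3000, (E,merge)→5280, (C,nl)→7720, (E,nl)→33280; best=2520 via (C,hash)
  {ABE}: card=1600; try (A,hash)→5520, (B,merge)→6960, (B,hash)→10400, (A,merge)→27040, (B,nl)→41320, (A,nl)→162400; best=5520 via (A,hash)
  {BDE}: card=160; try (E,merge)→2560, (E,hash)→2920, (D,hash)→4880, (E,nl)→5480, (D,merge)→26680, (D,nl)→82400; best=2560 via (E,merge)
  {ABCE}: card=6400; try (C,hash)→8240, (B,merge)→10720, (B,hash)→11840, (C,merge)→25360, (C,nl)→133520, (B,nl)→162520; best=8240 via (C,hash)
  {ABDE}: card=128; try (A,hash)→3840, (A,merge)→4640, (D,hash)→7600, (A,nl)→15360, (D,merge)→25000, (D,nl)→69520; best=3840 via (A,hash)
  {ABCDE}: card=512; try (C,hash)→5088, (C,merge)→5504, (C,nl)→14080, (D,hash)→15120, (D,merge)→98120, (D,nl)→264240; best=5088 via (C,hash)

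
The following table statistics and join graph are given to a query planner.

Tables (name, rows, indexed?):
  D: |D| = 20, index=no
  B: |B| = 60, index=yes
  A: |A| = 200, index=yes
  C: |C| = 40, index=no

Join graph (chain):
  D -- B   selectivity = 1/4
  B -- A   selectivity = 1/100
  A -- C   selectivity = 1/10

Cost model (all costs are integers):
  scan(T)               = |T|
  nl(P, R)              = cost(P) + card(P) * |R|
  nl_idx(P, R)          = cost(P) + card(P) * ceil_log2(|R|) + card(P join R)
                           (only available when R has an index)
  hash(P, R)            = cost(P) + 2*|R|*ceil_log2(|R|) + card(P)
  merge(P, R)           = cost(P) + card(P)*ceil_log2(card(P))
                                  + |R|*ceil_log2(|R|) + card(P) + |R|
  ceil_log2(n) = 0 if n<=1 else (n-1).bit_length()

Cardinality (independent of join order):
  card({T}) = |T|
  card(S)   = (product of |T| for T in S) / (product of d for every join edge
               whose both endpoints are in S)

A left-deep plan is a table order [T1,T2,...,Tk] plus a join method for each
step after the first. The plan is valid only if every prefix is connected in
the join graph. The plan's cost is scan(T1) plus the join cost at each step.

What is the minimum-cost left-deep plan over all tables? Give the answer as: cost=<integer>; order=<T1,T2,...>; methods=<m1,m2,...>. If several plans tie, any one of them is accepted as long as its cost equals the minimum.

cost=1940; order=B,A,C,D; methods=nl_idx,hash,hash

Selinger DP (subsets sized 1..n):
  {D}: scan cost=20, card=20
  {B}: scan cost=60, card=60
  {A}: scan cost=200, card=200
  {C}: scan cost=40, card=40
  {BD}: card=300; try (D,hash)→320, (B,nl_idx)→440, (B,merge)→560, (D,merge)→600, (B,hash)→760, (B,nl)→1220 …(+1); best=320 via (D,hash)
  {AB}: card=120; try (A,nl_idx)→660, (B,hash)→1120, (B,nl_idx)→1520, (A,merge)→2280, (B,merge)→2420, (A,hash)→3320 …(+2); best=660 via (A,nl_idx)
  {AC}: card=800; try (C,hash)→880, (A,nl_idx)→1160, (A,merge)→2120, (C,merge)→2280, (A,hash)→3280, (A,nl)→8040 …(+1); best=880 via (C,hash)
  {ABD}: card=600; try (D,hash)→980, (D,merge)→1740, (D,nl)→3060, (A,nl_idx)→3320, (A,hash)→3820, (A,merge)→5120 …(+1); best=980 via (D,hash)
  {ABC}: card=480; try (C,hash)→1260, (C,merge)→1900, (B,hash)→2400, (C,nl)→5460, (B,nl_idx)→6160, (B,merge)→10100 …(+1); best=1260 via (C,hash)
  {ABCD}: card=2400; try (D,hash)→1940, (C,hash)→2060, (D,merge)→6180, (C,merge)→7860, (D,nl)→10860, (C,nl)→24980; best=1940 via (D,hash)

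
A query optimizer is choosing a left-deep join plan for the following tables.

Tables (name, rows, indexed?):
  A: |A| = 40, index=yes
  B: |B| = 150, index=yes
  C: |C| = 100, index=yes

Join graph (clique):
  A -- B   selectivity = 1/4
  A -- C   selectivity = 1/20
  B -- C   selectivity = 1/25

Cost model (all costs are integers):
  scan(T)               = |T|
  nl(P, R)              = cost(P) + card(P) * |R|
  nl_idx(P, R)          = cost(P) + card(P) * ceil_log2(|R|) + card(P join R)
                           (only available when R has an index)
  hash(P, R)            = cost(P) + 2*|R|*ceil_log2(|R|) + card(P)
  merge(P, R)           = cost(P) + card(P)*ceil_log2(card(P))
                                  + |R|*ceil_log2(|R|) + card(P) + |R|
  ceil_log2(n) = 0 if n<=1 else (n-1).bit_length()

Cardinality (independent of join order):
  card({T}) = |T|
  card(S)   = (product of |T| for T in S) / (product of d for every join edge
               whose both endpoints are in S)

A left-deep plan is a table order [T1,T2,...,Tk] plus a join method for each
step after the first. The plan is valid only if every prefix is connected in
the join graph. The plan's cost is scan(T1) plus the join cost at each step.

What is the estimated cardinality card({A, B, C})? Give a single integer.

Tables in S: A(40), B(150), C(100)
Edges inside S: A-B(d=4), A-C(d=20), B-C(d=25)
numerator = 40 * 150 * 100 = 600000
denominator = 4 * 20 * 25 = 2000
card(S) = 600000 / 2000 = 300

300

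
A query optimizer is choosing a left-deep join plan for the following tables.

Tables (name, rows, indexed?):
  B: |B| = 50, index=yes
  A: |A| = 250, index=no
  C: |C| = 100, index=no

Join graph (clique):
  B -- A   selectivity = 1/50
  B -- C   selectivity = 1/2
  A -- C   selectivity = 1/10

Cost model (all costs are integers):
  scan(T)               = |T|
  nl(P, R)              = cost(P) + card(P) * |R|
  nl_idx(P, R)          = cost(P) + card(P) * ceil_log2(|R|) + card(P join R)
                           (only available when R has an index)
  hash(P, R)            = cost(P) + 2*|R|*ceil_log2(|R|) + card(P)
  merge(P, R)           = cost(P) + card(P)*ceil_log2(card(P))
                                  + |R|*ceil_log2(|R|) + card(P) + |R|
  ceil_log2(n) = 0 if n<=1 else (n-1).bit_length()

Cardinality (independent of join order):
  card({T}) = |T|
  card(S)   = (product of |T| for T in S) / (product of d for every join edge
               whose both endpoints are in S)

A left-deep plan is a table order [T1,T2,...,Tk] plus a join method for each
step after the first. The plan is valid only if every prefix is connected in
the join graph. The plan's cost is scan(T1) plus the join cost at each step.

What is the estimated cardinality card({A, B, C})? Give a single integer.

1250

Tables in S: A(250), B(50), C(100)
Edges inside S: B-A(d=50), B-C(d=2), A-C(d=10)
numerator = 250 * 50 * 100 = 1250000
denominator = 50 * 2 * 10 = 1000
card(S) = 1250000 / 1000 = 1250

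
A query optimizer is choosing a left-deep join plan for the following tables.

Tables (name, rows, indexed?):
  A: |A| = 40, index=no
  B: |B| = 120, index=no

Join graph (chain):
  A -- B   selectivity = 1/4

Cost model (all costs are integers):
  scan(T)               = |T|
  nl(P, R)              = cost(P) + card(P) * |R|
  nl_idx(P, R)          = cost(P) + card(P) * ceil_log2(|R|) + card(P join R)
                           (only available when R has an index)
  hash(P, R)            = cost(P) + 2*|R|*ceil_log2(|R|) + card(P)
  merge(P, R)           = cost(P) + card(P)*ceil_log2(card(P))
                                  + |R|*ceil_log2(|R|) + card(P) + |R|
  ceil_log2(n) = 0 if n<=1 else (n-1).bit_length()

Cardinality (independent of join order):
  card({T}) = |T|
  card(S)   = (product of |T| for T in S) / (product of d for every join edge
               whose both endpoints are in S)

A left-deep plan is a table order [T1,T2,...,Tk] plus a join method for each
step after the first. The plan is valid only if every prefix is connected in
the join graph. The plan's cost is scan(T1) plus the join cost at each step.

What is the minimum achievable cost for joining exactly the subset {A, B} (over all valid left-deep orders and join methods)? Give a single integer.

Selinger DP over subsets of {A,B}:
  {A}: scan cost=40, card=40
  {B}: scan cost=120, card=120
  {AB}: card=1200; try (A,hash)→720, (B,merge)→1280, (A,merge)→1360, (B,hash)→1760, (B,nl)→4840, (A,nl)→4920; best=720 via (A,hash)

720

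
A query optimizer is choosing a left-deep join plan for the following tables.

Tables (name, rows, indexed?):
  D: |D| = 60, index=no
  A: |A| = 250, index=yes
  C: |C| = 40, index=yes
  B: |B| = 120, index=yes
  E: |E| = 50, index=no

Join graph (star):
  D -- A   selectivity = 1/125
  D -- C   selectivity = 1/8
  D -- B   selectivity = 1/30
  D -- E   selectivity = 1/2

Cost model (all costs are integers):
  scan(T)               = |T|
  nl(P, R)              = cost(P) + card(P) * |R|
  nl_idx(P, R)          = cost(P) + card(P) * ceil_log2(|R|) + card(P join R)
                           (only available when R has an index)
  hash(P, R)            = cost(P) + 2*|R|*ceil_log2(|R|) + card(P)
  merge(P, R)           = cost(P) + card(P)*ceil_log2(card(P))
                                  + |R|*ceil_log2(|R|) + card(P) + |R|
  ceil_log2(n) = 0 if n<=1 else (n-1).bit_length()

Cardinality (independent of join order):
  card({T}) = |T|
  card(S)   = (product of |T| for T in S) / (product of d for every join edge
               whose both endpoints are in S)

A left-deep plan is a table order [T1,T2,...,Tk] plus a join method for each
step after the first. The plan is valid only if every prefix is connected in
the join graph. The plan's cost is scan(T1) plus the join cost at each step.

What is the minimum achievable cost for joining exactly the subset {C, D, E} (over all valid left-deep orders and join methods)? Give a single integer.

1500

Selinger DP over subsets of {C,D,E}:
  {D}: scan cost=60, card=60
  {C}: scan cost=40, card=40
  {E}: scan cost=50, card=50
  {CD}: card=300; try (C,hash)→600, (C,nl_idx)→720, (D,merge)→740, (C,merge)→760, (D,hash)→800, (D,nl)→2440 …(+1); best=600 via (C,hash)
  {DE}: card=1500; try (E,hash)→720, (D,hash)→820, (D,merge)→820, (E,merge)→830, (D,nl)→3050, (E,nl)→3060; best=720 via (E,hash)
  {CDE}: card=7500; try (E,hash)→1500, (C,hash)→2700, (E,merge)→3950, (E,nl)→15600, (C,nl_idx)→17220, (C,merge)→19000 …(+1); best=1500 via (E,hash)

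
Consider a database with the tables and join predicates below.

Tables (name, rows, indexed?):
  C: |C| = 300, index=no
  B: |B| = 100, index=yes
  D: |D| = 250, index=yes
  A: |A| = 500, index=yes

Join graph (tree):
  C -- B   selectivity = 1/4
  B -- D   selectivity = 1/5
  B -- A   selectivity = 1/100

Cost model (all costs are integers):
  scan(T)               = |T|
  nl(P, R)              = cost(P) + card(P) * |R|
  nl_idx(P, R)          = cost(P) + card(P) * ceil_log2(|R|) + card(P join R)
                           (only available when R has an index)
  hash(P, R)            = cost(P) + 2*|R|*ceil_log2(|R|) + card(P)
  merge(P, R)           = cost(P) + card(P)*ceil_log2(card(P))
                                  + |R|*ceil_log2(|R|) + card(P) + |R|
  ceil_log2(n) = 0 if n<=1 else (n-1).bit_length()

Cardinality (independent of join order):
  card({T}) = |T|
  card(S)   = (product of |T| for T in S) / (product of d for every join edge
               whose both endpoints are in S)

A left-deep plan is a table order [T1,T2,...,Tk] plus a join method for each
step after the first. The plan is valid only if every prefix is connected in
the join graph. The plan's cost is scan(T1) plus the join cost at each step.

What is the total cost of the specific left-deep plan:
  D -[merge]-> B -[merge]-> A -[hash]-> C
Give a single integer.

step 1: scan D: cost=250, card=250
step 2: join B via merge
    card(P join B) = 250*100/(5) = 5000
    cost = 250 + 250*8 + 100*7 + 250 + 100 = 3300
step 3: join A via merge
    card(P join A) = 5000*500/(100) = 25000
    cost = 3300 + 5000*13 + 500*9 + 5000 + 500 = 78300
step 4: join C via hash
    card(P join C) = 25000*300/(4) = 1875000
    cost = 78300 + 2*300*9 + 25000 = 108700

108700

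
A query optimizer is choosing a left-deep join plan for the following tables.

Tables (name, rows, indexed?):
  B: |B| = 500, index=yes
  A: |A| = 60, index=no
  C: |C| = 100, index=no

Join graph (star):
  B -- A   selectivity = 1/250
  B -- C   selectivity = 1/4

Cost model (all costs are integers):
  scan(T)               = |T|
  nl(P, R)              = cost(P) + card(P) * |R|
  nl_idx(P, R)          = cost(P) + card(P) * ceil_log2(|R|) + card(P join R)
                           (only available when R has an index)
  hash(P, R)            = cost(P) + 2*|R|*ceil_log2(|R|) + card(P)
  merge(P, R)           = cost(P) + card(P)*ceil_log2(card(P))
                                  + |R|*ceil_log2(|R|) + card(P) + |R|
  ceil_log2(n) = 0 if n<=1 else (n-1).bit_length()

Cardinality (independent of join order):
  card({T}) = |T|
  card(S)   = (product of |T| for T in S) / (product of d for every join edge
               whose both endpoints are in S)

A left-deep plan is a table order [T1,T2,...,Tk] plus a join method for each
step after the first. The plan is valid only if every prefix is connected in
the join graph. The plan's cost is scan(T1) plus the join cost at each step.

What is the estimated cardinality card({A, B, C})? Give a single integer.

Tables in S: A(60), B(500), C(100)
Edges inside S: B-A(d=250), B-C(d=4)
numerator = 60 * 500 * 100 = 3000000
denominator = 250 * 4 = 1000
card(S) = 3000000 / 1000 = 3000

3000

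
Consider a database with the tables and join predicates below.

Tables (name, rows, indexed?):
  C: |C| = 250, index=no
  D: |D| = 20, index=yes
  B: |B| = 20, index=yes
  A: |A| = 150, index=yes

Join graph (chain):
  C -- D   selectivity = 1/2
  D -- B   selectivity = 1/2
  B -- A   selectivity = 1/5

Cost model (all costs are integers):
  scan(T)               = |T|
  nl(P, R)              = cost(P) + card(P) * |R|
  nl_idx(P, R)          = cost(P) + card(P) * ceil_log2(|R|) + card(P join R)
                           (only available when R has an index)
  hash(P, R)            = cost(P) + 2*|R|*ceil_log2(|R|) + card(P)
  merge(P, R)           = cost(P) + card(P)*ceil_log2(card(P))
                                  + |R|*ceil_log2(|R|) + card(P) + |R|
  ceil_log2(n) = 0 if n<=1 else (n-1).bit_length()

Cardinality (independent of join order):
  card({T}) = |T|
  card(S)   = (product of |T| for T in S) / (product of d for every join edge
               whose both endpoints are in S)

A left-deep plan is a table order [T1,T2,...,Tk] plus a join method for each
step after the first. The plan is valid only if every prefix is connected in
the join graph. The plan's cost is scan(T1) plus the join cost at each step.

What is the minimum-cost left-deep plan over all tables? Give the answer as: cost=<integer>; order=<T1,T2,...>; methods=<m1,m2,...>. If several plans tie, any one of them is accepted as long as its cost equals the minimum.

cost=11300; order=A,B,D,C; methods=hash,hash,hash

Selinger DP (subsets sized 1..n):
  {C}: scan cost=250, card=250
  {D}: scan cost=20, card=20
  {B}: scan cost=20, card=20
  {A}: scan cost=150, card=150
  {CD}: card=2500; try (D,hash)→700, (C,merge)→2390, (D,merge)→2620, (D,nl_idx)→4000, (C,hash)→4040, (C,nl)→5020 …(+1); best=700 via (D,hash)
  {BD}: card=200; try (D,hash)→240, (B,hash)→240, (D,merge)→260, (B,merge)→260, (D,nl_idx)→320, (B,nl_idx)→320 …(+2); best=240 via (D,hash)
  {AB}: card=600; try (B,hash)→500, (A,nl_idx)→780, (A,merge)→1490, (B,nl_idx)→1500, (B,merge)→1620, (A,hash)→2440 …(+2); best=500 via (B,hash)
  {BCD}: card=25000; try (B,hash)→3400, (C,merge)→4290, (C,hash)→4440, (B,merge)→33320, (B,nl_idx)→38200, (C,nl)→50240 …(+1); best=3400 via (B,hash)
  {ABD}: card=6000; try (D,hash)→1300, (A,hash)→2840, (A,merge)→3390, (D,merge)→7220, (A,nl_idx)→7840, (D,nl_idx)→9500 …(+2); best=1300 via (D,hash)
  {ABCD}: card=750000; try (C,hash)→11300, (A,hash)→30800, (C,merge)→87550, (A,merge)→404750, (A,nl_idx)→953400, (C,nl)→1501300 …(+1); best=11300 via (C,hash)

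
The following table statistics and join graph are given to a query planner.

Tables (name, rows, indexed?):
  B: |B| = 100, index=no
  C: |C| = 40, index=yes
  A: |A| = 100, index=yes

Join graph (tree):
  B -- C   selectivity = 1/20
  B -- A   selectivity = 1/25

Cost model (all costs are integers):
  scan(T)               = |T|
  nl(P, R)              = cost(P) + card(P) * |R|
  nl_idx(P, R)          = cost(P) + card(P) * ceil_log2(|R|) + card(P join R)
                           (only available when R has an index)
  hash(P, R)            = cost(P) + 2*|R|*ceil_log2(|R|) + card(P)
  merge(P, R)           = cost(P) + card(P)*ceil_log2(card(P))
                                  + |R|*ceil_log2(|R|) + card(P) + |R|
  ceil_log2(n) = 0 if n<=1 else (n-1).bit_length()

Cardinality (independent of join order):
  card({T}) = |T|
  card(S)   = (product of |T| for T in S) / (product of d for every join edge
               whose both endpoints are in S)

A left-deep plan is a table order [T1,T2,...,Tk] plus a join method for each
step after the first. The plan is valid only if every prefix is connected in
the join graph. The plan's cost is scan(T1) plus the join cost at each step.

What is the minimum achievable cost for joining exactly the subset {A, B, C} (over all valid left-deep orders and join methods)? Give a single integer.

Selinger DP over subsets of {A,B,C}:
  {B}: scan cost=100, card=100
  {C}: scan cost=40, card=40
  {A}: scan cost=100, card=100
  {BC}: card=200; try (C,hash)→680, (C,nl_idx)→900, (B,merge)→1120, (C,merge)→1180, (B,hash)→1480, (B,nl)→4040 …(+1); best=680 via (C,hash)
  {AB}: card=400; try (A,nl_idx)→1200, (B,hash)→1600, (A,hash)→1600, (B,merge)→1700, (A,merge)→1700, (B,nl)→10100 …(+1); best=1200 via (A,nl_idx)
  {ABC}: card=800; try (C,hash)→2080, (A,hash)→2280, (A,nl_idx)→2880, (A,merge)→3280, (C,nl_idx)→4400, (C,merge)→5480 …(+2); best=2080 via (C,hash)

2080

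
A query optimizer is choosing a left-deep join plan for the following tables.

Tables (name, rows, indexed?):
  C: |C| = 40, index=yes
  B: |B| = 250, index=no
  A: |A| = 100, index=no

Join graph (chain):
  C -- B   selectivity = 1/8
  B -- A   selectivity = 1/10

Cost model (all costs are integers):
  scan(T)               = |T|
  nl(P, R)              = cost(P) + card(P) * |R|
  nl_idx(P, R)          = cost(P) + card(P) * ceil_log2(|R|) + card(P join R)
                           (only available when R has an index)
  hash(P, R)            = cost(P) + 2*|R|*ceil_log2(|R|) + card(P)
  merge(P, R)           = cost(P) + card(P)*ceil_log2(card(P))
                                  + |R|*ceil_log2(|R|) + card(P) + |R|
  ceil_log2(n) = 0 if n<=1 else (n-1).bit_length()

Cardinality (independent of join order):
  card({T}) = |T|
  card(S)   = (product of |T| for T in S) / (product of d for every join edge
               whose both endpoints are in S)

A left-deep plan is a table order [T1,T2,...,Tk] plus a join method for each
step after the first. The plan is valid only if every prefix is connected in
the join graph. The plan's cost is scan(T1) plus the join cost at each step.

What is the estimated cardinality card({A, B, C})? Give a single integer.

12500

Tables in S: A(100), B(250), C(40)
Edges inside S: C-B(d=8), B-A(d=10)
numerator = 100 * 250 * 40 = 1000000
denominator = 8 * 10 = 80
card(S) = 1000000 / 80 = 12500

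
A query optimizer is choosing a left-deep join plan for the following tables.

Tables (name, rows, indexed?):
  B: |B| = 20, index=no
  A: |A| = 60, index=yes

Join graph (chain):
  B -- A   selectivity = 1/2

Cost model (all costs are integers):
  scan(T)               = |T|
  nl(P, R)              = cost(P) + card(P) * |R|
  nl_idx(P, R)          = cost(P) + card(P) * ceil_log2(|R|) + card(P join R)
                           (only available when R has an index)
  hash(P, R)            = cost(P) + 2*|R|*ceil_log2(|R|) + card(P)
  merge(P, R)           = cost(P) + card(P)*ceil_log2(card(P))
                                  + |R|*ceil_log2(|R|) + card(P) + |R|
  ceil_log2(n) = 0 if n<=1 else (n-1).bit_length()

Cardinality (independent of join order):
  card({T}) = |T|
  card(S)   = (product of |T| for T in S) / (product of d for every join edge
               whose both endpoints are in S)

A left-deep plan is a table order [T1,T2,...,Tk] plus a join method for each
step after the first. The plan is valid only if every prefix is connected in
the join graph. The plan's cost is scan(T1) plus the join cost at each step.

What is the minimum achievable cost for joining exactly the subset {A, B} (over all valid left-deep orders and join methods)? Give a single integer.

320

Selinger DP over subsets of {A,B}:
  {B}: scan cost=20, card=20
  {A}: scan cost=60, card=60
  {AB}: card=600; try (B,hash)→320, (A,merge)→560, (B,merge)→600, (A,nl_idx)→740, (A,hash)→760, (A,nl)→1220 …(+1); best=320 via (B,hash)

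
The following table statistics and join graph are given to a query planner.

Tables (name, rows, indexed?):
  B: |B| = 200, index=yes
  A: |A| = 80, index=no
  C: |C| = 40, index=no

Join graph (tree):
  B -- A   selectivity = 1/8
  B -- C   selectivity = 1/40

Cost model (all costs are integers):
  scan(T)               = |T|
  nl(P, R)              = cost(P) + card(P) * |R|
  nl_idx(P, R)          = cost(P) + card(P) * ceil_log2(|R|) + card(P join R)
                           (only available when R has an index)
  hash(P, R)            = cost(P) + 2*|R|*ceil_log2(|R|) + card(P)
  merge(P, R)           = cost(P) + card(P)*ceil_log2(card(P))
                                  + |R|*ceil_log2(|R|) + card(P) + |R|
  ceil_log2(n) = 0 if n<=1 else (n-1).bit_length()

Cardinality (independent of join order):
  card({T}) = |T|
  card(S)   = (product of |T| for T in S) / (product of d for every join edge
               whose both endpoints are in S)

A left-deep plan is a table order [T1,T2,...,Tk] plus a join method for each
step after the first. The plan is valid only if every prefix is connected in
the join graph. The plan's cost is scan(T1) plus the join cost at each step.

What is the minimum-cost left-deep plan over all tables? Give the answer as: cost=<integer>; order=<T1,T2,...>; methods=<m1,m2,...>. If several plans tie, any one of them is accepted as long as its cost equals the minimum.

Selinger DP (subsets sized 1..n):
  {B}: scan cost=200, card=200
  {A}: scan cost=80, card=80
  {C}: scan cost=40, card=40
  {AB}: card=2000; try (A,hash)→1520, (B,merge)→2520, (A,merge)→2640, (B,nl_idx)→2720, (B,hash)→3360, (B,nl)→16080 …(+1); best=1520 via (A,hash)
  {BC}: card=200; try (B,nl_idx)→560, (C,hash)→880, (B,merge)→2120, (C,merge)→2280, (B,hash)→3280, (B,nl)→8040 …(+1); best=560 via (B,nl_idx)
  {ABC}: card=2000; try (A,hash)→1880, (A,merge)→3000, (C,hash)→4000, (A,nl)→16560, (C,merge)→25800, (C,nl)→81520; best=1880 via (A,hash)

cost=1880; order=C,B,A; methods=nl_idx,hash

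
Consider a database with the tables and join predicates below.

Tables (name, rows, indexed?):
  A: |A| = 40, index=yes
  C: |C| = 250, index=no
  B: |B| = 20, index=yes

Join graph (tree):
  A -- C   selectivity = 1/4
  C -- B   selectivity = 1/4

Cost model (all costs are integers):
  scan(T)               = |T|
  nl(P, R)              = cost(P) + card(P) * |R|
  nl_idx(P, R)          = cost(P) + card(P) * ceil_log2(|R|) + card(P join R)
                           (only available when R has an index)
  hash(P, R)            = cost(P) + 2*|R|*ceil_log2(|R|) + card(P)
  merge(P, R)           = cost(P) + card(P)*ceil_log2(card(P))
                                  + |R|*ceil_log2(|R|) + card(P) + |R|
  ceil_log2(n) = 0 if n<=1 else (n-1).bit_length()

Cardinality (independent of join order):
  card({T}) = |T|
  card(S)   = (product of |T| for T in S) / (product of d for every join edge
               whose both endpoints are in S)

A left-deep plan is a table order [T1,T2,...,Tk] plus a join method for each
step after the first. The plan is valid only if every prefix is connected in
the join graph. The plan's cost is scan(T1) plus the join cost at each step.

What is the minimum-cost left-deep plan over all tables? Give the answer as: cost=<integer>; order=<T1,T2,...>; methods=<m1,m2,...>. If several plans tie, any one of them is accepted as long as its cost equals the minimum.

Selinger DP (subsets sized 1..n):
  {A}: scan cost=40, card=40
  {C}: scan cost=250, card=250
  {B}: scan cost=20, card=20
  {AC}: card=2500; try (A,hash)→980, (C,merge)→2570, (A,merge)→2780, (C,hash)→4080, (A,nl_idx)→4250, (C,nl)→10040 …(+1); best=980 via (A,hash)
  {BC}: card=1250; try (B,hash)→700, (C,merge)→2390, (B,merge)→2620, (B,nl_idx)→2750, (C,hash)→4040, (C,nl)→5020 …(+1); best=700 via (B,hash)
  {ABC}: card=12500; try (A,hash)→2430, (B,hash)→3680, (A,merge)→15980, (A,nl_idx)→20700, (B,nl_idx)→25980, (B,merge)→33600 …(+2); best=2430 via (A,hash)

cost=2430; order=C,B,A; methods=hash,hash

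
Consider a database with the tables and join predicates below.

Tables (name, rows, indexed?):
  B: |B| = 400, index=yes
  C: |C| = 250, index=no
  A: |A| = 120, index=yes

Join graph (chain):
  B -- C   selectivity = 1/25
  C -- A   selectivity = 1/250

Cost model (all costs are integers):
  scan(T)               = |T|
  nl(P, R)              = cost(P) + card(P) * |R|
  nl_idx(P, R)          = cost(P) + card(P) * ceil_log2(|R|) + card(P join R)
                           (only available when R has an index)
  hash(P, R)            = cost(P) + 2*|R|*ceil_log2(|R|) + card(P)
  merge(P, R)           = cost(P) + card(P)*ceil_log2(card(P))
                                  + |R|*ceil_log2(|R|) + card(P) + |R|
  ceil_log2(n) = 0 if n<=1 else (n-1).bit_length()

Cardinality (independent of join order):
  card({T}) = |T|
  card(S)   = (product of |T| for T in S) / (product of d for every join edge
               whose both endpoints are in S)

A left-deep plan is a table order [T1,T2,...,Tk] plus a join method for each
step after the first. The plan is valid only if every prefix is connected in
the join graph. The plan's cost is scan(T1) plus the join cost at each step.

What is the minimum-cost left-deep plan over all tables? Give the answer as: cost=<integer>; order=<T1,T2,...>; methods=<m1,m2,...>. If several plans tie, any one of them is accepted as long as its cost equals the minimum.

Selinger DP (subsets sized 1..n):
  {B}: scan cost=400, card=400
  {C}: scan cost=250, card=250
  {A}: scan cost=120, card=120
  {BC}: card=4000; try (C,hash)→4800, (B,merge)→6500, (B,nl_idx)→6500, (C,merge)→6650, (B,hash)→7700, (B,nl)→100250 …(+1); best=4800 via (C,hash)
  {AC}: card=120; try (A,nl_idx)→2120, (A,hash)→2180, (C,merge)→3330, (A,merge)→3460, (C,hash)→4240, (C,nl)→30120 …(+1); best=2120 via (A,nl_idx)
  {ABC}: card=1920; try (B,nl_idx)→5120, (B,merge)→7080, (B,hash)→9440, (A,hash)→10480, (A,nl_idx)→34720, (B,nl)→50120 …(+2); best=5120 via (B,nl_idx)

cost=5120; order=C,A,B; methods=nl_idx,nl_idx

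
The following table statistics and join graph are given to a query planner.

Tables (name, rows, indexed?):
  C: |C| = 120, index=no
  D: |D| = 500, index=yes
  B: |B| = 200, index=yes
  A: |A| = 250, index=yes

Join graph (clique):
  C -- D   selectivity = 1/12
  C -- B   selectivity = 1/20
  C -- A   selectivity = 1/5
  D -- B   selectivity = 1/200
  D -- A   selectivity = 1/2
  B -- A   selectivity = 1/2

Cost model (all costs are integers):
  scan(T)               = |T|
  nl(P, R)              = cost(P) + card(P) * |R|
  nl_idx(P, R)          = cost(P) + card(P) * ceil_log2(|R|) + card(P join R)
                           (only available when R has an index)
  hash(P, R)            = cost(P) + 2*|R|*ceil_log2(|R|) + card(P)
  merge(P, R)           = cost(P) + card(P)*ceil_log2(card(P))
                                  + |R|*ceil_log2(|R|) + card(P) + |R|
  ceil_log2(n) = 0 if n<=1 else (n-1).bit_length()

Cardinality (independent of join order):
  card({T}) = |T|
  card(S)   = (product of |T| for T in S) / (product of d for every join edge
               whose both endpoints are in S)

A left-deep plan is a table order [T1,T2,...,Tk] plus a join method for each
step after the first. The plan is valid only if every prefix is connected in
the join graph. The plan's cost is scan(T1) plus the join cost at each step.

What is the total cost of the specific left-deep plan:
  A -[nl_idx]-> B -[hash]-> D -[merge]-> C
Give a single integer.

step 1: scan A: cost=250, card=250
step 2: join B via nl_idx
    card(P join B) = 250*200/(2) = 25000
    cost = 250 + 250*8 + 25000 = 27250
step 3: join D via hash
    card(P join D) = 25000*500/(200*2) = 31250
    cost = 27250 + 2*500*9 + 25000 = 61250
step 4: join C via merge
    card(P join C) = 31250*120/(12*20*5) = 3125
    cost = 61250 + 31250*15 + 120*7 + 31250 + 120 = 562210

562210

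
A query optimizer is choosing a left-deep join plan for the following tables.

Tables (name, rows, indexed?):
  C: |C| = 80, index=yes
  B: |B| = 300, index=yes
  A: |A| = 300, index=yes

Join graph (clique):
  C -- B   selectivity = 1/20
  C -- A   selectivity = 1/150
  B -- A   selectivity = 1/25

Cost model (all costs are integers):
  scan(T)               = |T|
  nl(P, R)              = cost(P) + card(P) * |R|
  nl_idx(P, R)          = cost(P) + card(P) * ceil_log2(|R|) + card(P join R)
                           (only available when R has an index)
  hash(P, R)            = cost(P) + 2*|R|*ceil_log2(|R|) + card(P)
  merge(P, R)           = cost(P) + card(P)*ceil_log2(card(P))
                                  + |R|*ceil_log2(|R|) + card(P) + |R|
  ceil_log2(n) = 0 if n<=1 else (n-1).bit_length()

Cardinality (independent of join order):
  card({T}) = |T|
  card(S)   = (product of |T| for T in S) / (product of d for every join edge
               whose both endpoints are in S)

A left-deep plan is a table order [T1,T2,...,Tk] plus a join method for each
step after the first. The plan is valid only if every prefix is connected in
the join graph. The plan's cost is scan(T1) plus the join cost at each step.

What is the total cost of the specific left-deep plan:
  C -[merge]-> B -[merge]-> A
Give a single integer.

21120

step 1: scan C: cost=80, card=80
step 2: join B via merge
    card(P join B) = 80*300/(20) = 1200
    cost = 80 + 80*7 + 300*9 + 80 + 300 = 3720
step 3: join A via merge
    card(P join A) = 1200*300/(150*25) = 96
    cost = 3720 + 1200*11 + 300*9 + 1200 + 300 = 21120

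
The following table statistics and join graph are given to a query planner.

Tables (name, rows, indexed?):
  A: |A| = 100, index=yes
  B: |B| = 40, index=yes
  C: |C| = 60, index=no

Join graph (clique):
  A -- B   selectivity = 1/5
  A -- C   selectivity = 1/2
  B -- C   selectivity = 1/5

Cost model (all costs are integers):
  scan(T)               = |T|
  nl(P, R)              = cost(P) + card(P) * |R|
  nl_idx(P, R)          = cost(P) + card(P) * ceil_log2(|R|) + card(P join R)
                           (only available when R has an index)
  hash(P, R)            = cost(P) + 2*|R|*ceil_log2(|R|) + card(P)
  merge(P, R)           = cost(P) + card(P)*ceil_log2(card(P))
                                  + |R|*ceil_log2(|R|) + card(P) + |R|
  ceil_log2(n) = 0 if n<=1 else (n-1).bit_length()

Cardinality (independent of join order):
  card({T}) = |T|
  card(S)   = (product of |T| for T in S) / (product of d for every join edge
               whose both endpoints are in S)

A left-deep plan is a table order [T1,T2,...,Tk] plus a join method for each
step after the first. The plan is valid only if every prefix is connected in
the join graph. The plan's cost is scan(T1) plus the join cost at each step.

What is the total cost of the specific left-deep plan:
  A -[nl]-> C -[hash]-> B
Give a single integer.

9580

step 1: scan A: cost=100, card=100
step 2: join C via nl
    card(P join C) = 100*60/(2) = 3000
    cost = 100 + 100*60 = 6100
step 3: join B via hash
    card(P join B) = 3000*40/(5*5) = 4800
    cost = 6100 + 2*40*6 + 3000 = 9580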